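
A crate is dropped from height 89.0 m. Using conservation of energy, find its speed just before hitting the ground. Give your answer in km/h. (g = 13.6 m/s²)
mgh = ½mv² ⇒ v = √(2gh) = √(2·13.6·89.0) = 49.2016 m/s = 177.1 km/h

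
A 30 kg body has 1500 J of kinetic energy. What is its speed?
v = √(2·KE/m) = √(2·1500/30) = 10.0 m/s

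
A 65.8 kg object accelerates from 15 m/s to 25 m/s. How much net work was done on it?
W = ΔKE = ½m(v₂² − v₁²) = ½(65.8)(25² − 15²) = 13160.0 J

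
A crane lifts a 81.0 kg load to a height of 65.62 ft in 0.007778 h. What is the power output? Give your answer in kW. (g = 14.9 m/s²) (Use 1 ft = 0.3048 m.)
Convert to SI: m = 81.0 kg, h = 20.001 m, t = 28.0008 s
P = mgh/t = (81.0)(14.9)(20.001)/28.0008 = 862.089 W = 0.8621 kW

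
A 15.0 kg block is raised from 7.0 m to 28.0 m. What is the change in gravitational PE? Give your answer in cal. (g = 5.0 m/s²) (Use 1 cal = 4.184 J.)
ΔPE = mgΔh = (15.0)(5.0)(21.0) = 1575.0 J = 376.4 cal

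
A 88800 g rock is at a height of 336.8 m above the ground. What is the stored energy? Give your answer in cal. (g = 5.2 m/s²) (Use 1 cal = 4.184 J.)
Convert to SI: m = 88.8 kg, h = 336.8 m
PE = mgh = (88.8)(5.2)(336.8) = 155521 J = 37170 cal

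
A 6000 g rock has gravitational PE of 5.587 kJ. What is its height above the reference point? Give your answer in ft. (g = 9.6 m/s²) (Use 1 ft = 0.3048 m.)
Convert to SI: m = 6.0 kg, PE = 5587.0 J
h = PE/(mg) = 5587.0/(6.0·9.6) = 96.9965 m = 318.2 ft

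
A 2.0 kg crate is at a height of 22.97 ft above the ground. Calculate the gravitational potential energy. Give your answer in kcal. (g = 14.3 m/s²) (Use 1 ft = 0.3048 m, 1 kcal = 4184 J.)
Convert to SI: m = 2.0 kg, h = 7.00126 m
PE = mgh = (2.0)(14.3)(7.00126) = 200.236 J = 0.04786 kcal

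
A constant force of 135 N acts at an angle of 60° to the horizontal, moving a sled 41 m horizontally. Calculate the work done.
W = F·d·cosθ = (135)(41)cos(60°) = 2768 J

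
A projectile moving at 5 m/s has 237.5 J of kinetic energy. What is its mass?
m = 2·KE/v² = 2·237.5/(5)² = 19.0 kg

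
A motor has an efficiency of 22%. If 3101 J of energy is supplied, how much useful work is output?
W_out = η·W_in = 0.22·3101 = 682.22 J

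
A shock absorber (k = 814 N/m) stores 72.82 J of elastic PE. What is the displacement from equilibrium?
x = √(2·PE/k) = √(2·72.82/814) = 0.423 m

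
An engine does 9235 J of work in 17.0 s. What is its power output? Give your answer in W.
P = W/t = 9235.0/17.0 = 543.2 W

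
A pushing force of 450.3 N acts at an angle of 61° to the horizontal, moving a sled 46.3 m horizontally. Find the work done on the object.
W = F·d·cosθ = (450.3)(46.3)cos(61°) = 10110 J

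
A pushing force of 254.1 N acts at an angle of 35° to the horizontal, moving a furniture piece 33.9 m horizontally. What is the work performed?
W = F·d·cosθ = (254.1)(33.9)cos(35°) = 7056 J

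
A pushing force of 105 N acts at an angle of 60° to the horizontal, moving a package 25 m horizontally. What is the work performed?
W = F·d·cosθ = (105)(25)cos(60°) = 1313 J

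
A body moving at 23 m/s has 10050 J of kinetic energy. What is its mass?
m = 2·KE/v² = 2·10050/(23)² = 38.0 kg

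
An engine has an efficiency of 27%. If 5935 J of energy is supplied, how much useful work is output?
W_out = η·W_in = 0.27·5935 = 1602.45 J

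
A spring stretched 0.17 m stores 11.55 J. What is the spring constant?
k = 2·PE/x² = 2·11.55/(0.17)² = 799.3 N/m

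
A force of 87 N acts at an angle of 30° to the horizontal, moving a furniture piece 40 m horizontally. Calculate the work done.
W = F·d·cosθ = (87)(40)cos(30°) = 3014 J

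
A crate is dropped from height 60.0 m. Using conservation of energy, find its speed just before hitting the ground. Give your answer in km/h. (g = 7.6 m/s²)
mgh = ½mv² ⇒ v = √(2gh) = √(2·7.6·60.0) = 30.1993 m/s = 108.7 km/h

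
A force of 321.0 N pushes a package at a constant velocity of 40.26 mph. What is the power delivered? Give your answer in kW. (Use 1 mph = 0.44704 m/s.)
Convert to SI: F = 321.0 N, v = 17.9978 m/s
P = Fv = (321.0)(17.9978) = 5777.3 W = 5.777 kW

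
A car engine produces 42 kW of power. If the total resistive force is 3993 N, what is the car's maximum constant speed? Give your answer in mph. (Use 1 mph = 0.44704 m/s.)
P = Fv ⇒ v = P/F = 42000 W/3993.0 N = 10.5184 m/s = 23.53 mph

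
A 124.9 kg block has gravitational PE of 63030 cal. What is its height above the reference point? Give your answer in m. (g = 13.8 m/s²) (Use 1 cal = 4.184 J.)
Convert to SI: m = 124.9 kg, PE = 263718 J
h = PE/(mg) = 263718/(124.9·13.8) = 153.0 m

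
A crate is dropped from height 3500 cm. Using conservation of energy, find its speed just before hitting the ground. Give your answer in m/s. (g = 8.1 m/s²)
Convert to SI: h = 35.0 m
mgh = ½mv² ⇒ v = √(2gh) = √(2·8.1·35.0) = 23.81 m/s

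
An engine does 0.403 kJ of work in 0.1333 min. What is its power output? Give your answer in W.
Convert to SI: W = 403.0 J, t = 7.998 s
P = W/t = 403.0/7.998 = 50.39 W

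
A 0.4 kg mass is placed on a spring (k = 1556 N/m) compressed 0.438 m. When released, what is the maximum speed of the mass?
½kx² = ½mv² ⇒ v = x√(k/m) = (0.438)√(1556/0.4) = 27.32 m/s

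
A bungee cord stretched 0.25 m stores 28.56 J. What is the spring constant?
k = 2·PE/x² = 2·28.56/(0.25)² = 913.9 N/m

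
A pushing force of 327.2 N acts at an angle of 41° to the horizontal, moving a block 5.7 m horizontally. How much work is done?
W = F·d·cosθ = (327.2)(5.7)cos(41°) = 1408 J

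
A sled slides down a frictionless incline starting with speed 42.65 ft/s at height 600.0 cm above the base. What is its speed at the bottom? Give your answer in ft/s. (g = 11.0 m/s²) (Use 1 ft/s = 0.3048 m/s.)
Convert to SI: v₀ = 12.9997 m/s, h = 6.0 m
½mv₀² + mgh = ½mv² ⇒ v = √(v₀² + 2gh) = √(12.9997² + 2·11.0·6.0) = 17.3491 m/s = 56.92 ft/s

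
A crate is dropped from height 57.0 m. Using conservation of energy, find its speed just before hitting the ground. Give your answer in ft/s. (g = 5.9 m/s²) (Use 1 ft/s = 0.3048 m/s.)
mgh = ½mv² ⇒ v = √(2gh) = √(2·5.9·57.0) = 25.9345 m/s = 85.09 ft/s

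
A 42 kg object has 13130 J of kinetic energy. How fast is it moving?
v = √(2·KE/m) = √(2·13130/42) = 25.0 m/s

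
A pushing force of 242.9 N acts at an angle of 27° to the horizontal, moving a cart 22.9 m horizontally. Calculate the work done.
W = F·d·cosθ = (242.9)(22.9)cos(27°) = 4956 J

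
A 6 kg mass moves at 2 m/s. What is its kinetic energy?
KE = ½mv² = ½(6)(2)² = 12.0 J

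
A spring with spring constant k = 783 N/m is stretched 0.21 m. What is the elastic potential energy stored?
PE = ½kx² = ½(783)(0.21)² = 17.27 J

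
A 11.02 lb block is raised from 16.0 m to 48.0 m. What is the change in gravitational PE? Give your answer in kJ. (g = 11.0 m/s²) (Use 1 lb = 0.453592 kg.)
Convert to SI: m = 4.99858 kg, Δh = 32.0 m
ΔPE = mgΔh = (4.99858)(11.0)(32.0) = 1759.5 J = 1.76 kJ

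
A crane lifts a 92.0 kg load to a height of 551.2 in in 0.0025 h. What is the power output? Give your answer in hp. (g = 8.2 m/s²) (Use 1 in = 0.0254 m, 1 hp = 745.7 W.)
Convert to SI: m = 92.0 kg, h = 14.0005 m, t = 9.0 s
P = mgh/t = (92.0)(8.2)(14.0005)/9.0 = 1173.55 W = 1.574 hp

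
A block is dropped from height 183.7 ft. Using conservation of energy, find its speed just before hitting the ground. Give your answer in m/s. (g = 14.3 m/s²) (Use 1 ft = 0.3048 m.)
Convert to SI: h = 55.9918 m
mgh = ½mv² ⇒ v = √(2gh) = √(2·14.3·55.9918) = 40.02 m/s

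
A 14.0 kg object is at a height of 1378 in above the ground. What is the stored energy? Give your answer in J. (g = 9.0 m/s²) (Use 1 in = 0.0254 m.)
Convert to SI: m = 14.0 kg, h = 35.0012 m
PE = mgh = (14.0)(9.0)(35.0012) = 4410 J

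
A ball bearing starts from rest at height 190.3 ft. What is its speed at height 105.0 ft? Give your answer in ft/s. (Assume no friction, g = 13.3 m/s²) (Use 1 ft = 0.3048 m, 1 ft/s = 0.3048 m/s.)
Convert to SI: h₁−h₂ = 25.9994 m
mgh₁ = mgh₂ + ½mv² ⇒ v = √(2g(h₁−h₂)) = √(2·13.3·25.9994) = 26.298 m/s = 86.28 ft/s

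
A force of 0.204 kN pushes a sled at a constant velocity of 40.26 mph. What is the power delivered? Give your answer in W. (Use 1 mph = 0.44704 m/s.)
Convert to SI: F = 204.0 N, v = 17.9978 m/s
P = Fv = (204.0)(17.9978) = 3672 W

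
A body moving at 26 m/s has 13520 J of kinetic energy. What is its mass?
m = 2·KE/v² = 2·13520/(26)² = 40.0 kg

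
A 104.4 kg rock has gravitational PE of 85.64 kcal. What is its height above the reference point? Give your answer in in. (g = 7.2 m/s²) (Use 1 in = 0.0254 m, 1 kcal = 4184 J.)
Convert to SI: m = 104.4 kg, PE = 358318 J
h = PE/(mg) = 358318/(104.4·7.2) = 476.689 m = 18770 in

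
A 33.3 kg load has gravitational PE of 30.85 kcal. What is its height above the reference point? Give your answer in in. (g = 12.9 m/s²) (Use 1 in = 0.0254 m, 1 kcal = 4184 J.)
Convert to SI: m = 33.3 kg, PE = 129076 J
h = PE/(mg) = 129076/(33.3·12.9) = 300.478 m = 11830 in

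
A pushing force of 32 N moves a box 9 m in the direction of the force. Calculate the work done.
W = F·d = (32)(9) = 288.0 J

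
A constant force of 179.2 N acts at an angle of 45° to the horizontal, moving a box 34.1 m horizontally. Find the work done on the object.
W = F·d·cosθ = (179.2)(34.1)cos(45°) = 4321 J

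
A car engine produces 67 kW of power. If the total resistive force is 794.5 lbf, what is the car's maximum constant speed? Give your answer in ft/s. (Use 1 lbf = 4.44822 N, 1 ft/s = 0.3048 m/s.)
Convert to SI: F = 3534.11 N
P = Fv ⇒ v = P/F = 67000 W/3534.11 N = 18.9581 m/s = 62.2 ft/s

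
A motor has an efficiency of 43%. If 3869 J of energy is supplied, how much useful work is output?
W_out = η·W_in = 0.43·3869 = 1663.67 J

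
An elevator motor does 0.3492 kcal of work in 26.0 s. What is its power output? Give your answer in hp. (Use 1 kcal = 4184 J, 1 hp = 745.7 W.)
Convert to SI: W = 1461.05 J, t = 26.0 s
P = W/t = 1461.05/26.0 = 56.1943 W = 0.07536 hp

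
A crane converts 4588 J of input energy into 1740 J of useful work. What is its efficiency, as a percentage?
η = W_out/W_in = 1740/4588 = 37.93%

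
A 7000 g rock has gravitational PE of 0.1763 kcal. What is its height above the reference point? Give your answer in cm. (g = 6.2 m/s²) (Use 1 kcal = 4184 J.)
Convert to SI: m = 7.0 kg, PE = 737.639 J
h = PE/(mg) = 737.639/(7.0·6.2) = 16.9963 m = 1700 cm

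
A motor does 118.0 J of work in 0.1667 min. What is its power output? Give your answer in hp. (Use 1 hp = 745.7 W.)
Convert to SI: W = 118.0 J, t = 10.002 s
P = W/t = 118.0/10.002 = 11.7976 W = 0.01582 hp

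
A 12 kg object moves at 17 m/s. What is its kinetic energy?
KE = ½mv² = ½(12)(17)² = 1734.0 J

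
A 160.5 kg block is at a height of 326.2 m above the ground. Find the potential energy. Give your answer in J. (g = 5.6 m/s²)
PE = mgh = (160.5)(5.6)(326.2) = 293200 J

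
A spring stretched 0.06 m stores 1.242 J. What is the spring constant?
k = 2·PE/x² = 2·1.242/(0.06)² = 690.0 N/m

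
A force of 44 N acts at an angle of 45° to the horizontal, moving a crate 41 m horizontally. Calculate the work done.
W = F·d·cosθ = (44)(41)cos(45°) = 1276 J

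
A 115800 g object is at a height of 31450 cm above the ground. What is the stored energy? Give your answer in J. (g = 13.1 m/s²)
Convert to SI: m = 115.8 kg, h = 314.5 m
PE = mgh = (115.8)(13.1)(314.5) = 477100 J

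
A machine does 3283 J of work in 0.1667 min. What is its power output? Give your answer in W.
Convert to SI: W = 3283.0 J, t = 10.002 s
P = W/t = 3283.0/10.002 = 328.2 W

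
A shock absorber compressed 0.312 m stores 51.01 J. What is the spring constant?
k = 2·PE/x² = 2·51.01/(0.312)² = 1048 N/m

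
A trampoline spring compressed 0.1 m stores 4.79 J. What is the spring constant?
k = 2·PE/x² = 2·4.79/(0.1)² = 958.0 N/m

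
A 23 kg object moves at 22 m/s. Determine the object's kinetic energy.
KE = ½mv² = ½(23)(22)² = 5566.0 J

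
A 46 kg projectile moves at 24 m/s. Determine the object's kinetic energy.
KE = ½mv² = ½(46)(24)² = 13248.0 J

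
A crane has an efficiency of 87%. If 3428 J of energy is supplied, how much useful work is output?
W_out = η·W_in = 0.87·3428 = 2982.36 J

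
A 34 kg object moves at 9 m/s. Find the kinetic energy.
KE = ½mv² = ½(34)(9)² = 1377.0 J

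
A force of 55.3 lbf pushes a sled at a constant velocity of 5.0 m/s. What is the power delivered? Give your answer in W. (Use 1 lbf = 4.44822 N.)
Convert to SI: F = 245.987 N, v = 5.0 m/s
P = Fv = (245.987)(5.0) = 1230 W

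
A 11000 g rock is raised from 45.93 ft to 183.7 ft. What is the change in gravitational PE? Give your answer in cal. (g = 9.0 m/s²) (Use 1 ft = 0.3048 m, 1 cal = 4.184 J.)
Convert to SI: m = 11.0 kg, Δh = 41.9923 m
ΔPE = mgΔh = (11.0)(9.0)(41.9923) = 4157.24 J = 993.6 cal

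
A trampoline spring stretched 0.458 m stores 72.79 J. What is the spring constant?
k = 2·PE/x² = 2·72.79/(0.458)² = 694.0 N/m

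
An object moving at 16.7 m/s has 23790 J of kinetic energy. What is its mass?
m = 2·KE/v² = 2·23790/(16.7)² = 170.6 kg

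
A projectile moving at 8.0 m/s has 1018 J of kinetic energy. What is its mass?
m = 2·KE/v² = 2·1018/(8.0)² = 31.81 kg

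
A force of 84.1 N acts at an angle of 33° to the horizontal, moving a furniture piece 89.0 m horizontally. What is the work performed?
W = F·d·cosθ = (84.1)(89.0)cos(33°) = 6277 J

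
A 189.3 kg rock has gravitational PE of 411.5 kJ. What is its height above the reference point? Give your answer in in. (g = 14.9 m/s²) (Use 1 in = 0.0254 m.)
Convert to SI: m = 189.3 kg, PE = 411500 J
h = PE/(mg) = 411500/(189.3·14.9) = 145.892 m = 5744 in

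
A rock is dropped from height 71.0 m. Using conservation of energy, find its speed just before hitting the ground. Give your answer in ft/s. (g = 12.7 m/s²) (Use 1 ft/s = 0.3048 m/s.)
mgh = ½mv² ⇒ v = √(2gh) = √(2·12.7·71.0) = 42.4665 m/s = 139.3 ft/s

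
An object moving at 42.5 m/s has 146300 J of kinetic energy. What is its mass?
m = 2·KE/v² = 2·146300/(42.5)² = 162.0 kg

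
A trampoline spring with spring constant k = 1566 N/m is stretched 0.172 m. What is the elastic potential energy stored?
PE = ½kx² = ½(1566)(0.172)² = 23.16 J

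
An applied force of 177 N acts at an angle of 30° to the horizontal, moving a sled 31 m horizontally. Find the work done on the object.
W = F·d·cosθ = (177)(31)cos(30°) = 4752 J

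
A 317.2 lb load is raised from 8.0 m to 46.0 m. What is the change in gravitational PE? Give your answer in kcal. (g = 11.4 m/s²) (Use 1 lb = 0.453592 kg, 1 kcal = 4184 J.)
Convert to SI: m = 143.879 kg, Δh = 38.0 m
ΔPE = mgΔh = (143.879)(11.4)(38.0) = 62328.5 J = 14.9 kcal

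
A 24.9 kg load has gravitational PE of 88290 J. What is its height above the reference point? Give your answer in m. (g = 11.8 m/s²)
h = PE/(mg) = 88290.0/(24.9·11.8) = 300.5 m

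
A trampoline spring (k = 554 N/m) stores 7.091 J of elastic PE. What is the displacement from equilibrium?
x = √(2·PE/k) = √(2·7.091/554) = 0.16 m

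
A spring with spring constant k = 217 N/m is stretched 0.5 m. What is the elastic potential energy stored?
PE = ½kx² = ½(217)(0.5)² = 27.13 J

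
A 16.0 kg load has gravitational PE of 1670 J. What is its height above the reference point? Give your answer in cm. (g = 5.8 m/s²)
h = PE/(mg) = 1670.0/(16.0·5.8) = 17.9957 m = 1800 cm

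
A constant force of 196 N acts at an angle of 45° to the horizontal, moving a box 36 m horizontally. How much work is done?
W = F·d·cosθ = (196)(36)cos(45°) = 4989 J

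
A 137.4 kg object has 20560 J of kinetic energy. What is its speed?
v = √(2·KE/m) = √(2·20560/137.4) = 17.3 m/s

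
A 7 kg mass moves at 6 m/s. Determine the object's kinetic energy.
KE = ½mv² = ½(7)(6)² = 126.0 J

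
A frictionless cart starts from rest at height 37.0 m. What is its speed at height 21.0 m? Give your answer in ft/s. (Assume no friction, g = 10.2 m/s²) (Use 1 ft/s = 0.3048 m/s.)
mgh₁ = mgh₂ + ½mv² ⇒ v = √(2g(h₁−h₂)) = √(2·10.2·16.0) = 18.0665 m/s = 59.27 ft/s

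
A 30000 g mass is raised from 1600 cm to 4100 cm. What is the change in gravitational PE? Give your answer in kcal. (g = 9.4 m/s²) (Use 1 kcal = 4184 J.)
Convert to SI: m = 30.0 kg, Δh = 25.0 m
ΔPE = mgΔh = (30.0)(9.4)(25.0) = 7050.0 J = 1.685 kcal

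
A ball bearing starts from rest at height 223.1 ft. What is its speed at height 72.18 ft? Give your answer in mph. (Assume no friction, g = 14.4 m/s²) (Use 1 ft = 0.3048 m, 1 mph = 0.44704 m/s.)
Convert to SI: h₁−h₂ = 46.0004 m
mgh₁ = mgh₂ + ½mv² ⇒ v = √(2g(h₁−h₂)) = √(2·14.4·46.0004) = 36.398 m/s = 81.42 mph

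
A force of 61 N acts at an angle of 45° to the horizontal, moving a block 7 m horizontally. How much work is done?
W = F·d·cosθ = (61)(7)cos(45°) = 301.9 J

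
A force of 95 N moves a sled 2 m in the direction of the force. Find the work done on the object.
W = F·d = (95)(2) = 190.0 J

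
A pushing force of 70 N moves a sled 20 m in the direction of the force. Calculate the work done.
W = F·d = (70)(20) = 1400 J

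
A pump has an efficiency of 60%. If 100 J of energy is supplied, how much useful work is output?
W_out = η·W_in = 0.6·100 = 60.0 J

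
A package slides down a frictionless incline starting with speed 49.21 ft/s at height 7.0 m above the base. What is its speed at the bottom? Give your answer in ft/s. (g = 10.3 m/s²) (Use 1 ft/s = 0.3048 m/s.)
Convert to SI: v₀ = 14.9992 m/s, h = 7.0 m
½mv₀² + mgh = ½mv² ⇒ v = √(v₀² + 2gh) = √(14.9992² + 2·10.3·7.0) = 19.214 m/s = 63.04 ft/s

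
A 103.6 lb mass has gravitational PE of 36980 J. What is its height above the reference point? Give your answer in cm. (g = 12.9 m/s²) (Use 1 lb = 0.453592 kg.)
Convert to SI: m = 46.9921 kg, PE = 36980.0 J
h = PE/(mg) = 36980.0/(46.9921·12.9) = 61.0031 m = 6100 cm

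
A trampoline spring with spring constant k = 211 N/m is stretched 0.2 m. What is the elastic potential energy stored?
PE = ½kx² = ½(211)(0.2)² = 4.22 J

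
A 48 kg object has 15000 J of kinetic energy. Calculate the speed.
v = √(2·KE/m) = √(2·15000/48) = 25.0 m/s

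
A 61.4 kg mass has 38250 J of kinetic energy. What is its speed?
v = √(2·KE/m) = √(2·38250/61.4) = 35.3 m/s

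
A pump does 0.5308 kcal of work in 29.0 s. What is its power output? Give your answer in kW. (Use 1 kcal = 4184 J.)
Convert to SI: W = 2220.87 J, t = 29.0 s
P = W/t = 2220.87/29.0 = 76.5816 W = 0.07658 kW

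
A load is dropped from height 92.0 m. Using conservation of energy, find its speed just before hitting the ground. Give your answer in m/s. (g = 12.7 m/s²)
mgh = ½mv² ⇒ v = √(2gh) = √(2·12.7·92.0) = 48.34 m/s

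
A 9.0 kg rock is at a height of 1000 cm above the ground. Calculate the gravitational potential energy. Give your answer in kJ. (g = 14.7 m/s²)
Convert to SI: m = 9.0 kg, h = 10.0 m
PE = mgh = (9.0)(14.7)(10.0) = 1323.0 J = 1.323 kJ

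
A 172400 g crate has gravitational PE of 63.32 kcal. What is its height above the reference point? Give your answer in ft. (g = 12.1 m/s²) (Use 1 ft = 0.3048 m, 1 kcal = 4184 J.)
Convert to SI: m = 172.4 kg, PE = 264931 J
h = PE/(mg) = 264931/(172.4·12.1) = 127.002 m = 416.7 ft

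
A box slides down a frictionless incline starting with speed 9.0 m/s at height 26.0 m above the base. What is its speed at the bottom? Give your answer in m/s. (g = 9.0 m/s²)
½mv₀² + mgh = ½mv² ⇒ v = √(v₀² + 2gh) = √(9.0² + 2·9.0·26.0) = 23.43 m/s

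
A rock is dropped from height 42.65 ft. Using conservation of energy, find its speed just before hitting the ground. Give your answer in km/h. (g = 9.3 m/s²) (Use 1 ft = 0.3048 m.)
Convert to SI: h = 12.9997 m
mgh = ½mv² ⇒ v = √(2gh) = √(2·9.3·12.9997) = 15.5498 m/s = 55.98 km/h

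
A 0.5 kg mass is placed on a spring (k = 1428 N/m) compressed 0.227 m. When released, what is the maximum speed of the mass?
½kx² = ½mv² ⇒ v = x√(k/m) = (0.227)√(1428/0.5) = 12.13 m/s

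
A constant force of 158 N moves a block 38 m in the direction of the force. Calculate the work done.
W = F·d = (158)(38) = 6004 J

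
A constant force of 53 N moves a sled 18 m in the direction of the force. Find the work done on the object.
W = F·d = (53)(18) = 954.0 J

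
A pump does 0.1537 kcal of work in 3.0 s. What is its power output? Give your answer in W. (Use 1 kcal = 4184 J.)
Convert to SI: W = 643.081 J, t = 3.0 s
P = W/t = 643.081/3.0 = 214.4 W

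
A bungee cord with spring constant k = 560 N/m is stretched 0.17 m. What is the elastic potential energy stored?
PE = ½kx² = ½(560)(0.17)² = 8.092 J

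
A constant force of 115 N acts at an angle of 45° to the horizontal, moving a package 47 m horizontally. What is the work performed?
W = F·d·cosθ = (115)(47)cos(45°) = 3822 J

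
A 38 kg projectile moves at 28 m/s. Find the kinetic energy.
KE = ½mv² = ½(38)(28)² = 14896.0 J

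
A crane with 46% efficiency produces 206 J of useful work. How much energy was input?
W_in = W_out/η = 206/0.46 = 447.8 J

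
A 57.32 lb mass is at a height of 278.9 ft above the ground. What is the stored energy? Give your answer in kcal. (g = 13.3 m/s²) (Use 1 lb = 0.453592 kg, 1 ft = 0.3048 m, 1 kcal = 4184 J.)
Convert to SI: m = 25.9999 kg, h = 85.0087 m
PE = mgh = (25.9999)(13.3)(85.0087) = 29395.9 J = 7.026 kcal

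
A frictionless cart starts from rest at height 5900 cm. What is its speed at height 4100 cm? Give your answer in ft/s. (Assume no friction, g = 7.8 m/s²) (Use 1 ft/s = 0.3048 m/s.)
Convert to SI: h₁−h₂ = 18.0 m
mgh₁ = mgh₂ + ½mv² ⇒ v = √(2g(h₁−h₂)) = √(2·7.8·18.0) = 16.7571 m/s = 54.98 ft/s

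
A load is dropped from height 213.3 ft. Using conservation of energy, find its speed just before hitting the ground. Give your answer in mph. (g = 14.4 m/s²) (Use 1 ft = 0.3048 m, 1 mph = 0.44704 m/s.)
Convert to SI: h = 65.0138 m
mgh = ½mv² ⇒ v = √(2gh) = √(2·14.4·65.0138) = 43.2712 m/s = 96.79 mph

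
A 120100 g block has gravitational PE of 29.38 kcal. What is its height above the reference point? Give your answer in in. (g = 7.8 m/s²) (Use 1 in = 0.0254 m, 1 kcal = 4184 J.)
Convert to SI: m = 120.1 kg, PE = 122926 J
h = PE/(mg) = 122926/(120.1·7.8) = 131.222 m = 5166 in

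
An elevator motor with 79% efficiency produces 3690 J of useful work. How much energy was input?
W_in = W_out/η = 3690/0.79 = 4671 J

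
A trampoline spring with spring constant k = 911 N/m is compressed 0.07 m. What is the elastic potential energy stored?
PE = ½kx² = ½(911)(0.07)² = 2.232 J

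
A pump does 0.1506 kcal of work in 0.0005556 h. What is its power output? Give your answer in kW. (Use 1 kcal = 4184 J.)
Convert to SI: W = 630.11 J, t = 2.00016 s
P = W/t = 630.11/2.00016 = 315.03 W = 0.315 kW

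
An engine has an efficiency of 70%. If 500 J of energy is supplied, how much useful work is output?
W_out = η·W_in = 0.7·500 = 350.0 J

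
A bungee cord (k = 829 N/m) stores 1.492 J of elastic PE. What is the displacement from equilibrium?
x = √(2·PE/k) = √(2·1.492/829) = 0.06 m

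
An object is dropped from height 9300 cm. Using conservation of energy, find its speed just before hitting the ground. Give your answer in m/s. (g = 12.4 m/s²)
Convert to SI: h = 93.0 m
mgh = ½mv² ⇒ v = √(2gh) = √(2·12.4·93.0) = 48.02 m/s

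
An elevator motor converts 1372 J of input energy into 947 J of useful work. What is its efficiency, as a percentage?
η = W_out/W_in = 947/1372 = 69.02%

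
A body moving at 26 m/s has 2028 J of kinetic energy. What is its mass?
m = 2·KE/v² = 2·2028/(26)² = 6.0 kg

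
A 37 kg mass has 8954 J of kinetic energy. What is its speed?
v = √(2·KE/m) = √(2·8954/37) = 22.0 m/s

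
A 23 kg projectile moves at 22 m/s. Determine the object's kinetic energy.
KE = ½mv² = ½(23)(22)² = 5566.0 J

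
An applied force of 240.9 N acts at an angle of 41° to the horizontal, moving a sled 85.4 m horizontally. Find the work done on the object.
W = F·d·cosθ = (240.9)(85.4)cos(41°) = 15530 J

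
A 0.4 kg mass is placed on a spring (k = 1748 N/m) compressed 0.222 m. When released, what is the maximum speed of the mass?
½kx² = ½mv² ⇒ v = x√(k/m) = (0.222)√(1748/0.4) = 14.68 m/s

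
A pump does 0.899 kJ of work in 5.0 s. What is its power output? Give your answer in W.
Convert to SI: W = 899.0 J, t = 5.0 s
P = W/t = 899.0/5.0 = 179.8 W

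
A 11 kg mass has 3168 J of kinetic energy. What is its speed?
v = √(2·KE/m) = √(2·3168/11) = 24.0 m/s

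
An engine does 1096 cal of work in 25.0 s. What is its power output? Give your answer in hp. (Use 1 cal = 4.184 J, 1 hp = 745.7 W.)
Convert to SI: W = 4585.66 J, t = 25.0 s
P = W/t = 4585.66/25.0 = 183.427 W = 0.246 hp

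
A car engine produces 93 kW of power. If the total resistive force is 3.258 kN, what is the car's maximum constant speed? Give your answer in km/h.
Convert to SI: F = 3258.0 N
P = Fv ⇒ v = P/F = 93000 W/3258.0 N = 28.5451 m/s = 102.8 km/h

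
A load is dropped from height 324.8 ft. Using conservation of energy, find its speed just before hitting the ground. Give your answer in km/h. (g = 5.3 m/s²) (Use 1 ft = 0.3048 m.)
Convert to SI: h = 98.999 m
mgh = ½mv² ⇒ v = √(2gh) = √(2·5.3·98.999) = 32.3943 m/s = 116.6 km/h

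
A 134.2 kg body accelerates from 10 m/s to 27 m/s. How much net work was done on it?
W = ΔKE = ½m(v₂² − v₁²) = ½(134.2)(27² − 10²) = 42205.9 J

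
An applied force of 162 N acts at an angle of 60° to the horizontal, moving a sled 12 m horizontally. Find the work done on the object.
W = F·d·cosθ = (162)(12)cos(60°) = 972.0 J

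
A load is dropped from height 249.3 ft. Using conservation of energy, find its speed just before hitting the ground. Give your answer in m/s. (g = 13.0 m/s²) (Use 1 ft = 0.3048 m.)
Convert to SI: h = 75.9866 m
mgh = ½mv² ⇒ v = √(2gh) = √(2·13.0·75.9866) = 44.45 m/s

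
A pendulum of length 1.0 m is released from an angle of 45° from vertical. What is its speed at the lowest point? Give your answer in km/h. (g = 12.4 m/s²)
h = L(1 − cosθ) = 1.0(1 − cos45°) = 0.292893 m
v = √(2gh) = √(2·12.4·0.292893) = 2.69513 m/s = 9.702 km/h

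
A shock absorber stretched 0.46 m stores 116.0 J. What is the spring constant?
k = 2·PE/x² = 2·116.0/(0.46)² = 1096 N/m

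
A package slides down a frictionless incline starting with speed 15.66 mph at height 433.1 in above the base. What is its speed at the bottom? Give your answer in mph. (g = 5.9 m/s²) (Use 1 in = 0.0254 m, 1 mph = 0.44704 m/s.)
Convert to SI: v₀ = 7.00065 m/s, h = 11.0007 m
½mv₀² + mgh = ½mv² ⇒ v = √(v₀² + 2gh) = √(7.00065² + 2·5.9·11.0007) = 13.3723 m/s = 29.91 mph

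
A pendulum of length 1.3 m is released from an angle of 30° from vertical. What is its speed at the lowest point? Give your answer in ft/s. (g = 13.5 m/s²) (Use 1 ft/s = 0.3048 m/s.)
h = L(1 − cosθ) = 1.3(1 − cos30°) = 0.174167 m
v = √(2gh) = √(2·13.5·0.174167) = 2.16853 m/s = 7.115 ft/s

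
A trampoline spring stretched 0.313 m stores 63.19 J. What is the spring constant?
k = 2·PE/x² = 2·63.19/(0.313)² = 1290 N/m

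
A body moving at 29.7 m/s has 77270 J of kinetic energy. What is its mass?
m = 2·KE/v² = 2·77270/(29.7)² = 175.2 kg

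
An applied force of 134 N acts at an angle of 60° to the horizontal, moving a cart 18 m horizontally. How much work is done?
W = F·d·cosθ = (134)(18)cos(60°) = 1206 J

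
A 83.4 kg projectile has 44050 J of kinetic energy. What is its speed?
v = √(2·KE/m) = √(2·44050/83.4) = 32.5 m/s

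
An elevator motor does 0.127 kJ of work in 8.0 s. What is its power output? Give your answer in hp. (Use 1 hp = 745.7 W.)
Convert to SI: W = 127.0 J, t = 8.0 s
P = W/t = 127.0/8.0 = 15.875 W = 0.02129 hp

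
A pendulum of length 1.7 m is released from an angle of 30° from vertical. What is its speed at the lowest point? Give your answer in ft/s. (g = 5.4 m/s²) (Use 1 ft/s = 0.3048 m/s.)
h = L(1 − cosθ) = 1.7(1 − cos30°) = 0.227757 m
v = √(2gh) = √(2·5.4·0.227757) = 1.56837 m/s = 5.146 ft/s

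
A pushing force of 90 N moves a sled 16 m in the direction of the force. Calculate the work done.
W = F·d = (90)(16) = 1440 J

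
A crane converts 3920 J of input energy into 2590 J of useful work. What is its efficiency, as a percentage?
η = W_out/W_in = 2590/3920 = 66.07%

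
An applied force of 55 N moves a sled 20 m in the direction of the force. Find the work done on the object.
W = F·d = (55)(20) = 1100 J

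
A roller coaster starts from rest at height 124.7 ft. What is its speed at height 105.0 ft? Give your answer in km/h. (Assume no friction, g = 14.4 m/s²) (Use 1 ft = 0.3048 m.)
Convert to SI: h₁−h₂ = 6.00456 m
mgh₁ = mgh₂ + ½mv² ⇒ v = √(2g(h₁−h₂)) = √(2·14.4·6.00456) = 13.1503 m/s = 47.34 km/h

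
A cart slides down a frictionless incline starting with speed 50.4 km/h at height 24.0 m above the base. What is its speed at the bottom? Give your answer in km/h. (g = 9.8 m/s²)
Convert to SI: v₀ = 14.0 m/s, h = 24.0 m
½mv₀² + mgh = ½mv² ⇒ v = √(v₀² + 2gh) = √(14.0² + 2·9.8·24.0) = 25.8147 m/s = 92.93 km/h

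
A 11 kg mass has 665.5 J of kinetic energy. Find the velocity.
v = √(2·KE/m) = √(2·665.5/11) = 11.0 m/s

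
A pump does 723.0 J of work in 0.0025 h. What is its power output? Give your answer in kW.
Convert to SI: W = 723.0 J, t = 9.0 s
P = W/t = 723.0/9.0 = 80.3333 W = 0.08033 kW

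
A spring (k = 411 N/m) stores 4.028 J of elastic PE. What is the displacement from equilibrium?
x = √(2·PE/k) = √(2·4.028/411) = 0.14 m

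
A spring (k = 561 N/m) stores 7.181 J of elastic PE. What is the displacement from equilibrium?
x = √(2·PE/k) = √(2·7.181/561) = 0.16 m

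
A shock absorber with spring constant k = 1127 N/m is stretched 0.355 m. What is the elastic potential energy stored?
PE = ½kx² = ½(1127)(0.355)² = 71.02 J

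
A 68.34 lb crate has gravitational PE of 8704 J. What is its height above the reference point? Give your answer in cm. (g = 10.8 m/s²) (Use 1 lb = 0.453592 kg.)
Convert to SI: m = 30.9985 kg, PE = 8704.0 J
h = PE/(mg) = 8704.0/(30.9985·10.8) = 25.9989 m = 2600 cm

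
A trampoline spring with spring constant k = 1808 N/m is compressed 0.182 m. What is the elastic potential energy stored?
PE = ½kx² = ½(1808)(0.182)² = 29.94 J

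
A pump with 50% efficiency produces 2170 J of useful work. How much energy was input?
W_in = W_out/η = 2170/0.5 = 4340 J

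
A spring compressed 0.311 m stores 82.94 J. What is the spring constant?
k = 2·PE/x² = 2·82.94/(0.311)² = 1715 N/m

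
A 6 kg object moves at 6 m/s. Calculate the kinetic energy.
KE = ½mv² = ½(6)(6)² = 108.0 J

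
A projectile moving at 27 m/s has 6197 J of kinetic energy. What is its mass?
m = 2·KE/v² = 2·6197/(27)² = 17.0 kg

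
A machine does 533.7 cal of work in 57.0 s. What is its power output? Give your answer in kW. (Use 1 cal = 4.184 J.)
Convert to SI: W = 2233.0 J, t = 57.0 s
P = W/t = 2233.0/57.0 = 39.1755 W = 0.03918 kW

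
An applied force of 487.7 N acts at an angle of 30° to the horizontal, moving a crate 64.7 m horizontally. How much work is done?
W = F·d·cosθ = (487.7)(64.7)cos(30°) = 27330 J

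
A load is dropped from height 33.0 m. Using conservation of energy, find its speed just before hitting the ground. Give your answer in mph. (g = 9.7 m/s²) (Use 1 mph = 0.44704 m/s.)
mgh = ½mv² ⇒ v = √(2gh) = √(2·9.7·33.0) = 25.3022 m/s = 56.6 mph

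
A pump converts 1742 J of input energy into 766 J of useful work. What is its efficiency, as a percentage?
η = W_out/W_in = 766/1742 = 43.97%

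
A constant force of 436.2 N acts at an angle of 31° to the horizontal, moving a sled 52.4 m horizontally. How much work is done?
W = F·d·cosθ = (436.2)(52.4)cos(31°) = 19590 J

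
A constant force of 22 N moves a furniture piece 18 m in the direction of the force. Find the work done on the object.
W = F·d = (22)(18) = 396.0 J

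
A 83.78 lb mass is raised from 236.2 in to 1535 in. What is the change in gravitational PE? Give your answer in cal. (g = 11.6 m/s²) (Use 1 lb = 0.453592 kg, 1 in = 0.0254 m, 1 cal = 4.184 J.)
Convert to SI: m = 38.0019 kg, Δh = 32.9895 m
ΔPE = mgΔh = (38.0019)(11.6)(32.9895) = 14542.5 J = 3476 cal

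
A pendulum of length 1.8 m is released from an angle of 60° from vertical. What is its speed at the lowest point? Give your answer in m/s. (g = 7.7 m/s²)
h = L(1 − cosθ) = 1.8(1 − cos60°) = 0.9 m
v = √(2gh) = √(2·7.7·0.9) = 3.723 m/s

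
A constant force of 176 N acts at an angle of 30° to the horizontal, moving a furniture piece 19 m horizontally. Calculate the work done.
W = F·d·cosθ = (176)(19)cos(30°) = 2896 J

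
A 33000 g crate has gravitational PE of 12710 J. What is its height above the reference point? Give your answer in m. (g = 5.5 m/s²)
Convert to SI: m = 33.0 kg, PE = 12710.0 J
h = PE/(mg) = 12710.0/(33.0·5.5) = 70.03 m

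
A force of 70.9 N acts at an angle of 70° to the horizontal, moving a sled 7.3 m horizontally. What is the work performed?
W = F·d·cosθ = (70.9)(7.3)cos(70°) = 177.0 J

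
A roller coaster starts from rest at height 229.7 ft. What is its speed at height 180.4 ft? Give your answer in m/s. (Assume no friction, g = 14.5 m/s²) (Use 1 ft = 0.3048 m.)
Convert to SI: h₁−h₂ = 15.0266 m
mgh₁ = mgh₂ + ½mv² ⇒ v = √(2g(h₁−h₂)) = √(2·14.5·15.0266) = 20.88 m/s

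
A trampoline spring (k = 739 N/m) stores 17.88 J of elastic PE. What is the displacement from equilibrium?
x = √(2·PE/k) = √(2·17.88/739) = 0.22 m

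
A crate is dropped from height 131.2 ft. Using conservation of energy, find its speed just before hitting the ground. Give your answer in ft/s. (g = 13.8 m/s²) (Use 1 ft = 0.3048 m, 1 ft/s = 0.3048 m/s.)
Convert to SI: h = 39.9898 m
mgh = ½mv² ⇒ v = √(2gh) = √(2·13.8·39.9898) = 33.2222 m/s = 109.0 ft/s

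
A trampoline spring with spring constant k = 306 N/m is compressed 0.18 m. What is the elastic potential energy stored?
PE = ½kx² = ½(306)(0.18)² = 4.957 J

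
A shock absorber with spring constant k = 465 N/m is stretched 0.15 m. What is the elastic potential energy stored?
PE = ½kx² = ½(465)(0.15)² = 5.231 J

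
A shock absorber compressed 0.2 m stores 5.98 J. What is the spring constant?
k = 2·PE/x² = 2·5.98/(0.2)² = 299.0 N/m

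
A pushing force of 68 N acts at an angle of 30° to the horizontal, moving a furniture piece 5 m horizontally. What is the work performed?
W = F·d·cosθ = (68)(5)cos(30°) = 294.4 J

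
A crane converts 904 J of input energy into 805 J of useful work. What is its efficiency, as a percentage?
η = W_out/W_in = 805/904 = 89.05%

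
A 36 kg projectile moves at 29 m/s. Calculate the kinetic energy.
KE = ½mv² = ½(36)(29)² = 15138.0 J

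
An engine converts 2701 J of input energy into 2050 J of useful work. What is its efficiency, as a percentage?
η = W_out/W_in = 2050/2701 = 75.9%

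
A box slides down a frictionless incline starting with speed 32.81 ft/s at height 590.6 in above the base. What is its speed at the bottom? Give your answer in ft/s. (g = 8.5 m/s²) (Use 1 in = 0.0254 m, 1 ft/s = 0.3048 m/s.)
Convert to SI: v₀ = 10.0005 m/s, h = 15.0012 m
½mv₀² + mgh = ½mv² ⇒ v = √(v₀² + 2gh) = √(10.0005² + 2·8.5·15.0012) = 18.8423 m/s = 61.82 ft/s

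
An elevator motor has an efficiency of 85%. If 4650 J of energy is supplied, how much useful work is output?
W_out = η·W_in = 0.85·4650 = 3952.5 J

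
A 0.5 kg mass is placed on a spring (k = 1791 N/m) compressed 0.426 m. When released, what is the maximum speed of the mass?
½kx² = ½mv² ⇒ v = x√(k/m) = (0.426)√(1791/0.5) = 25.5 m/s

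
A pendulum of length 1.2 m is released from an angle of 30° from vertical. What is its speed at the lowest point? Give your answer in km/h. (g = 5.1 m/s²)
h = L(1 − cosθ) = 1.2(1 − cos30°) = 0.16077 m
v = √(2gh) = √(2·5.1·0.16077) = 1.28057 m/s = 4.61 km/h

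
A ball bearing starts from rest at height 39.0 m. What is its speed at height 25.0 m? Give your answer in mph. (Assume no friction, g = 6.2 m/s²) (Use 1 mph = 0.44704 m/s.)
mgh₁ = mgh₂ + ½mv² ⇒ v = √(2g(h₁−h₂)) = √(2·6.2·14.0) = 13.1757 m/s = 29.47 mph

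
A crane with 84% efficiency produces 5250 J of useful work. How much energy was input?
W_in = W_out/η = 5250/0.84 = 6250 J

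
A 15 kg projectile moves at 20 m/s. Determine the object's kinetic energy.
KE = ½mv² = ½(15)(20)² = 3000.0 J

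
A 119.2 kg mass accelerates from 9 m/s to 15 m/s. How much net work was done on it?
W = ΔKE = ½m(v₂² − v₁²) = ½(119.2)(15² − 9²) = 8582.4 J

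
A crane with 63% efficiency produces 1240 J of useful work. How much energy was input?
W_in = W_out/η = 1240/0.63 = 1968 J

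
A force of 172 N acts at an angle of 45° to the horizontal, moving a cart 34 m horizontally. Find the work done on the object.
W = F·d·cosθ = (172)(34)cos(45°) = 4135 J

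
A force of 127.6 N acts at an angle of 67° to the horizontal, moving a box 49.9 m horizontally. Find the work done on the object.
W = F·d·cosθ = (127.6)(49.9)cos(67°) = 2488 J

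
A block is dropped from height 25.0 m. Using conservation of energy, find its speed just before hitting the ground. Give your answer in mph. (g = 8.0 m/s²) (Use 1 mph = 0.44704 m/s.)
mgh = ½mv² ⇒ v = √(2gh) = √(2·8.0·25.0) = 20.0 m/s = 44.74 mph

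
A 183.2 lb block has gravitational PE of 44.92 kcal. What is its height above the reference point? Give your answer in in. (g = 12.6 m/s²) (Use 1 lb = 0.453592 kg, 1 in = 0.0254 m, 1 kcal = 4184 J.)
Convert to SI: m = 83.0981 kg, PE = 187945 J
h = PE/(mg) = 187945/(83.0981·12.6) = 179.502 m = 7067 in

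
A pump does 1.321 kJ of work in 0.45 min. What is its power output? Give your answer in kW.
Convert to SI: W = 1321.0 J, t = 27.0 s
P = W/t = 1321.0/27.0 = 48.9259 W = 0.04893 kW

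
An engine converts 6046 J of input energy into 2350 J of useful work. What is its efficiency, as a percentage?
η = W_out/W_in = 2350/6046 = 38.87%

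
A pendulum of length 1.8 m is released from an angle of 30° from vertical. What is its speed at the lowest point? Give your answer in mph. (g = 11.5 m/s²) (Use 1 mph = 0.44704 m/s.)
h = L(1 − cosθ) = 1.8(1 − cos30°) = 0.241154 m
v = √(2gh) = √(2·11.5·0.241154) = 2.35511 m/s = 5.268 mph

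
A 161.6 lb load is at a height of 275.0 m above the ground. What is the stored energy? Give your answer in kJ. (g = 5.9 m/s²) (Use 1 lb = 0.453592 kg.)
Convert to SI: m = 73.3005 kg, h = 275.0 m
PE = mgh = (73.3005)(5.9)(275.0) = 118930 J = 118.9 kJ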